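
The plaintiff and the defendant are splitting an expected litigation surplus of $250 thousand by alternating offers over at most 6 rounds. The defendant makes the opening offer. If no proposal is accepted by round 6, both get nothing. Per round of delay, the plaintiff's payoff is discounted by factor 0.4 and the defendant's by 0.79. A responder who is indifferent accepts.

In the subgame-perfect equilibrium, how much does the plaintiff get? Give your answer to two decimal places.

37.62

Work backward from the last round.
Round 6 (the plaintiff proposes): rejection yields 0 for the defendant; the plaintiff offers 0 and keeps 250.
Round 5 (the defendant proposes): the plaintiff can get 250 next round, worth 0.4 × 250 = 100 now; the defendant offers that and keeps 150.
Round 4 (the plaintiff proposes): the defendant can get 150 next round, worth 0.79 × 150 = 118.5 now. The plaintiff offers 118.5 and keeps 250 − 118.5 = 131.5.
Round 3 (the defendant proposes): the plaintiff can get 131.5 next round, worth 0.4 × 131.5 = 52.6 now, so the defendant offers 52.6, keeping 197.4.
Round 2 (the plaintiff proposes): the defendant can get 197.4 next round, worth 0.79 × 197.4 = 155.946 now, so the plaintiff offers 155.946, keeping 94.054.
Round 1 (the defendant proposes): the plaintiff can get 94.054 next round, worth 0.4 × 94.054 = 37.6216 now. The defendant offers 37.6216 and keeps 250 − 37.6216 = 212.3784.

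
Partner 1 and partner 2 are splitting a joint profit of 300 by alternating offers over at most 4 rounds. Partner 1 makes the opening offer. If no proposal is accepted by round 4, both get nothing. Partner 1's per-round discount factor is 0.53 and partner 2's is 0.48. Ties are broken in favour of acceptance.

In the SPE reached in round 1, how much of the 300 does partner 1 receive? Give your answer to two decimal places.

Round 4 (partner 2 proposes): partner 1 will accept anything ≥ 0, so partner 2 offers 0 and keeps 300.
Round 3 (partner 1 proposes): partner 2 can get 300 next round, worth 0.48 × 300 = 144 now, so partner 1 offers 144, keeping 156.
Round 2 (partner 2 proposes): partner 1 can get 156 next round, worth 0.53 × 156 = 82.68 now. Partner 2 offers 82.68 and keeps 300 − 82.68 = 217.32.
Round 1 (partner 1 proposes): partner 2 can get 217.32 next round, worth 0.48 × 217.32 = 104.3136 now. Partner 1 offers 104.3136 and keeps 300 − 104.3136 = 195.6864.

195.69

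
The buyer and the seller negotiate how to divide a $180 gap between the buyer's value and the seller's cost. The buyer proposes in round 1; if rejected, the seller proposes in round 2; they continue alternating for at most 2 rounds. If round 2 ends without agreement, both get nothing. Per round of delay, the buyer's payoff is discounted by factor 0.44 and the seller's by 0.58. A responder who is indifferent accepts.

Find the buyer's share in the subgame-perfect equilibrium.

Round 2 (the seller proposes): rejection yields 0 for the buyer; the seller offers 0 and keeps 180.
Round 1 (the buyer proposes): the seller can get 180 next round, worth 0.58 × 180 = 104.4 now; the buyer offers that and keeps 75.6.

75.6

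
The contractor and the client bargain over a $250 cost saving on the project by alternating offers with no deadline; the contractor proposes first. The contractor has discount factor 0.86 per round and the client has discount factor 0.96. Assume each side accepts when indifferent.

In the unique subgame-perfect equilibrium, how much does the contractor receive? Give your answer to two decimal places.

57.34

Let x be the contractor's share when the contractor proposes and y be the client's share when the client proposes.
The client accepts iff offered ≥ 0.96·y, so x = 250 − 0.96y. Symmetrically y = 250 − 0.86x.
Substituting: x = 250 − 0.96(250 − 0.86x), giving x(1 − 0.86·0.96) = 250(1 − 0.96).
So x = 250 × 0.04 / 0.1744 ≈ 57.3394, and the client receives 250 − x ≈ 192.6606.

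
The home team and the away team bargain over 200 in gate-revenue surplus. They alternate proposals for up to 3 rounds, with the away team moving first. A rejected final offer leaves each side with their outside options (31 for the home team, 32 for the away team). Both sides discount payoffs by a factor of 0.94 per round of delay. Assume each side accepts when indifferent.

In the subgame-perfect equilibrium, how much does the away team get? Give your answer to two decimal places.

161.33

Round 3 (the away team proposes): the home team gets 31 if talks fail, so the away team offers 31 and keeps 169.
Round 2 (the home team proposes): the away team can get 169 next round, worth 0.94 × 169 = 158.86 now, so the home team offers 158.86, keeping 41.14.
Round 1 (the away team proposes): the home team can get 41.14 next round, worth 0.94 × 41.14 = 38.6716 now. The away team offers 38.6716 and keeps 200 − 38.6716 = 161.3284.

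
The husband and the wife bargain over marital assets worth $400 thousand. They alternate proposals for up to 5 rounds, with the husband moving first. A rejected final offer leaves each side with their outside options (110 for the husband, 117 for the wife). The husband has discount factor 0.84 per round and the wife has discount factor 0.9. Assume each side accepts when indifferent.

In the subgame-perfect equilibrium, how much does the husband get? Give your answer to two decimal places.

231.98

Round 5 (the husband proposes): the wife gets 117 if talks fail, so the husband offers 117 and keeps 283.
Round 4 (the wife proposes): the husband can get 283 next round, worth 0.84 × 283 = 237.72 now; the wife offers that and keeps 162.28.
Round 3 (the husband proposes): the wife can get 162.28 next round, worth 0.9 × 162.28 = 146.052 now, so the husband offers 146.052, keeping 253.948.
Round 2 (the wife proposes): the husband can get 253.948 next round, worth 0.84 × 253.948 = 213.31632 now; the wife offers that and keeps 186.68368.
Round 1 (the husband proposes): the wife can get 186.68368 next round, worth 0.9 × 186.68368 = 168.015312 now, so the husband offers 168.015312, keeping 231.984688.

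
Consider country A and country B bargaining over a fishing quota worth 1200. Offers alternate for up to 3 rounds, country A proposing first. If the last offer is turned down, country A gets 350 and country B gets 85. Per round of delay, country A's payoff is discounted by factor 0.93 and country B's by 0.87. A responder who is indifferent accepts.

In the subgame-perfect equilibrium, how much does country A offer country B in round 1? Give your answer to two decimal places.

Round 3 (country A proposes): country B gets 85 if talks fail, so country A offers 85 and keeps 1115.
Round 2 (country B proposes): country A can get 1115 next round, worth 0.93 × 1115 = 1036.95 now; country B offers that and keeps 163.05.
Round 1 (country A proposes): country B can get 163.05 next round, worth 0.87 × 163.05 = 141.8535 now. Country A offers 141.8535 and keeps 1200 − 141.8535 = 1058.1465.

141.85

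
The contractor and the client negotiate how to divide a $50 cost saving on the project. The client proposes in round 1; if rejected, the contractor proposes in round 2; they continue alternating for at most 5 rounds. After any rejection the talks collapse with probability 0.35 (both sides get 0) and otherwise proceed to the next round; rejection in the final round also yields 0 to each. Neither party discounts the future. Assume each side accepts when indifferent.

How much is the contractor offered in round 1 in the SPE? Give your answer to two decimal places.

By backward induction:
Round 5 (the client proposes): the contractor will accept anything ≥ 0, so the client offers 0 and keeps 50.
Round 4 (the contractor proposes): rejecting gives the client an expected 0.65 × 50 = 32.5; the contractor offers that and keeps 17.5.
Round 3 (the client proposes): rejecting gives the contractor an expected 0.65 × 17.5 = 11.375; the client offers that and keeps 38.625.
Round 2 (the contractor proposes): rejecting gives the client an expected 0.65 × 38.625 = 25.10625. The contractor offers 25.10625 and keeps 50 − 25.10625 = 24.89375.
Round 1 (the client proposes): rejecting gives the contractor an expected 0.65 × 24.89375 = 16.1809375, so the client offers 16.1809375, keeping 33.8190625.

16.18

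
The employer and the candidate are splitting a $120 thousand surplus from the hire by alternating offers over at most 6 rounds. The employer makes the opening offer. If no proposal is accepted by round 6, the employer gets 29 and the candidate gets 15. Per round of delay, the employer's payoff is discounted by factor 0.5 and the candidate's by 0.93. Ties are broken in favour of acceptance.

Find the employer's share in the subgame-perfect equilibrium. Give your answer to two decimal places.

Round 6 (the candidate proposes): the employer gets 29 if talks fail, so the candidate offers 29 and keeps 91.
Round 5 (the employer proposes): the candidate can get 91 next round, worth 0.93 × 91 = 84.63 now; the employer offers that and keeps 35.37.
Round 4 (the candidate proposes): the employer can get 35.37 next round, worth 0.5 × 35.37 = 17.685 now, so the candidate offers 17.685, keeping 102.315.
Round 3 (the employer proposes): the candidate can get 102.315 next round, worth 0.93 × 102.315 = 95.15295 now, so the employer offers 95.15295, keeping 24.84705.
Round 2 (the candidate proposes): the employer can get 24.84705 next round, worth 0.5 × 24.84705 = 12.423525 now, so the candidate offers 12.423525, keeping 107.576475.
Round 1 (the employer proposes): the candidate can get 107.576475 next round, worth 0.93 × 107.576475 = 100.04612175 now. The employer offers 100.04612175 and keeps 120 − 100.04612175 = 19.95387825.

19.95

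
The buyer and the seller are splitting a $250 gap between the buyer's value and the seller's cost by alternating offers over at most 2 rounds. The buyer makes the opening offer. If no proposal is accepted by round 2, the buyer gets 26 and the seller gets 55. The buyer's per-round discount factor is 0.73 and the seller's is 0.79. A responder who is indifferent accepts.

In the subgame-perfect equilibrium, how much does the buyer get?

Work backward from the last round.
Round 2 (the seller proposes): the buyer gets 26 if talks fail, so the seller offers 26 and keeps 224.
Round 1 (the buyer proposes): the seller can get 224 next round, worth 0.79 × 224 = 176.96 now; the buyer offers that and keeps 73.04.

73.04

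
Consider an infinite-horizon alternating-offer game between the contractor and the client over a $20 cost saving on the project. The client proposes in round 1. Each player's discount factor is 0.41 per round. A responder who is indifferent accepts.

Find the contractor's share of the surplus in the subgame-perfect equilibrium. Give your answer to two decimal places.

5.82

In a stationary SPE each proposer offers the other exactly their discounted continuation value.
If the client keeps x when proposing and the contractor keeps y when proposing, then x = 20 − 0.41y and y = 20 − 0.41x.
Solving: x = 20(1 − 0.41) / (1 − 0.41·0.41) = 11.8 / 0.8319 ≈ 14.1844.
The contractor gets 20 − 14.1844 ≈ 5.8156.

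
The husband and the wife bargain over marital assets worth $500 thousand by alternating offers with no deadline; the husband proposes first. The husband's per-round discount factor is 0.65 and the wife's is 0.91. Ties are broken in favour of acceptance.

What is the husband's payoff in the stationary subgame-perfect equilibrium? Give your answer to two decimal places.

In a stationary SPE each proposer offers the other exactly their discounted continuation value.
If the husband keeps x when proposing and the wife keeps y when proposing, then x = 500 − 0.91y and y = 500 − 0.65x.
Solving: x = 500(1 − 0.91) / (1 − 0.65·0.91) = 45 / 0.4085 ≈ 110.1591.
The wife gets 500 − 110.1591 ≈ 389.8409.

110.16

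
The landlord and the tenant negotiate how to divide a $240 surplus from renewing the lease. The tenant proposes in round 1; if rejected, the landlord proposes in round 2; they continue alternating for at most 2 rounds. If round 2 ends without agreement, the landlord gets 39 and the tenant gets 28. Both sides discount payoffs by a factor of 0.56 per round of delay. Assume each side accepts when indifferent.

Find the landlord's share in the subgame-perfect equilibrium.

118.72

Work backward from the last round.
Round 2 (the landlord proposes): the tenant gets 28 if talks fail, so the landlord offers 28 and keeps 212.
Round 1 (the tenant proposes): the landlord can get 212 next round, worth 0.56 × 212 = 118.72 now, so the tenant offers 118.72, keeping 121.28.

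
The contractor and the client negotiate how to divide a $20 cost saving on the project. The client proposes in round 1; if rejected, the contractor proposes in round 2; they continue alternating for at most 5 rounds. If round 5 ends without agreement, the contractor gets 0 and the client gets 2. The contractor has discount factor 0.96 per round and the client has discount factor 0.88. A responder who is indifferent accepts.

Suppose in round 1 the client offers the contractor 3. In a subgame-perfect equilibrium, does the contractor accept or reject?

Work out the contractor's continuation value if the offer is rejected.
Round 5 (the client proposes): rejection yields 0 for the contractor; the client offers 0 and keeps 20.
Round 4 (the contractor proposes): the client can get 20 next round, worth 0.88 × 20 = 17.6 now; the contractor offers that and keeps 2.4.
Round 3 (the client proposes): the contractor can get 2.4 next round, worth 0.96 × 2.4 = 2.304 now. The client offers 2.304 and keeps 20 − 2.304 = 17.696.
Round 2 (the contractor proposes): the client can get 17.696 next round, worth 0.88 × 17.696 = 15.57248 now, so the contractor offers 15.57248, keeping 4.42752.
So by rejecting in round 1, the contractor gets 4.42752 next round, worth 0.96 × 4.42752 = 4.2504192 now.
Offer 3 < 4.2504192, so the contractor rejects.

Reject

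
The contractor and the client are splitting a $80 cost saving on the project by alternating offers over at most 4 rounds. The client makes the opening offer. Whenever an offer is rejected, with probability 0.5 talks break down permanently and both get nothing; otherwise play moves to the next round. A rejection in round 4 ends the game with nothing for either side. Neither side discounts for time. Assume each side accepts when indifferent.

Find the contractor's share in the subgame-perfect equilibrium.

Round 4 (the contractor proposes): the client will accept anything ≥ 0, so the contractor offers 0 and keeps 80.
Round 3 (the client proposes): rejecting gives the contractor an expected 0.5 × 80 = 40; the client offers that and keeps 40.
Round 2 (the contractor proposes): rejecting gives the client an expected 0.5 × 40 = 20, so the contractor offers 20, keeping 60.
Round 1 (the client proposes): rejecting gives the contractor an expected 0.5 × 60 = 30; the client offers that and keeps 50.

30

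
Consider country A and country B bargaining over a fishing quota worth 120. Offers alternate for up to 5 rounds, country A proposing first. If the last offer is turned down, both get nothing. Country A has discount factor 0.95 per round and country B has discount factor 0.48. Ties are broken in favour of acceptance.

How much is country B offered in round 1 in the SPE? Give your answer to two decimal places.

Round 5 (country A proposes): rejection yields 0 for country B; country A offers 0 and keeps 120.
Round 4 (country B proposes): country A can get 120 next round, worth 0.95 × 120 = 114 now; country B offers that and keeps 6.
Round 3 (country A proposes): country B can get 6 next round, worth 0.48 × 6 = 2.88 now; country A offers that and keeps 117.12.
Round 2 (country B proposes): country A can get 117.12 next round, worth 0.95 × 117.12 = 111.264 now, so country B offers 111.264, keeping 8.736.
Round 1 (country A proposes): country B can get 8.736 next round, worth 0.48 × 8.736 = 4.19328 now. Country A offers 4.19328 and keeps 120 − 4.19328 = 115.80672.

4.19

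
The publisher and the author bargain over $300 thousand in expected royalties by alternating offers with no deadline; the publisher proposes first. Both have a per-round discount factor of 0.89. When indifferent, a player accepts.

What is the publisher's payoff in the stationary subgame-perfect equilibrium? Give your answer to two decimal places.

In a stationary SPE each proposer offers the other exactly their discounted continuation value.
If the publisher keeps x when proposing and the author keeps y when proposing, then x = 300 − 0.89y and y = 300 − 0.89x.
Solving: x = 300(1 − 0.89) / (1 − 0.89·0.89) = 33 / 0.2079 ≈ 158.7302.
The author gets 300 − 158.7302 ≈ 141.2698.

158.73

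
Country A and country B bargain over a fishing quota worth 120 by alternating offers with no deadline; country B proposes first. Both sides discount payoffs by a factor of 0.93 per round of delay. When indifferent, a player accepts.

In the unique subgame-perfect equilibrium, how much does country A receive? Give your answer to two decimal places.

When country B proposes, country A accepts any offer worth at least 0.93 times what country A would get by proposing next round; and vice versa.
This gives x = 120 − 0.93y and y = 120 − 0.93x, where x and y are each side's share when it proposes.
Hence (1 − 0.93·0.93)x = 120(1 − 0.93), i.e. 0.1351·x = 8.4.
x ≈ 62.1762; country A's share is 120 − x ≈ 57.8238.

57.82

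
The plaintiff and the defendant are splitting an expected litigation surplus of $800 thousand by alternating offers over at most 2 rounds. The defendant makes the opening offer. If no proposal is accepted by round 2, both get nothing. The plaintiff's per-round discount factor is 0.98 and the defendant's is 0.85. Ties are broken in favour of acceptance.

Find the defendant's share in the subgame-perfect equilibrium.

By backward induction:
Round 2 (the plaintiff proposes): the defendant will accept anything ≥ 0, so the plaintiff offers 0 and keeps 800.
Round 1 (the defendant proposes): the plaintiff can get 800 next round, worth 0.98 × 800 = 784 now, so the defendant offers 784, keeping 16.

16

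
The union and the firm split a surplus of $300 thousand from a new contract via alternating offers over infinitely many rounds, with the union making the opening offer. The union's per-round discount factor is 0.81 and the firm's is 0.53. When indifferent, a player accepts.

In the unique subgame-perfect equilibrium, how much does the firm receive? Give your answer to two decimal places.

52.93

Let x be the union's share when the union proposes and y be the firm's share when the firm proposes.
The firm accepts iff offered ≥ 0.53·y, so x = 300 − 0.53y. Symmetrically y = 300 − 0.81x.
Substituting: x = 300 − 0.53(300 − 0.81x), giving x(1 − 0.81·0.53) = 300(1 − 0.53).
So x = 300 × 0.47 / 0.5707 ≈ 247.0650, and the firm receives 300 − x ≈ 52.9350.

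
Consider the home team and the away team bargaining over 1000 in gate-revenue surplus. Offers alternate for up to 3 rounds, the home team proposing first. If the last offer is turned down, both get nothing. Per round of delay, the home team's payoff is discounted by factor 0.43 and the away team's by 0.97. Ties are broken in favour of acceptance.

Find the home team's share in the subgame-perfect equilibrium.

447.1

Round 3 (the home team proposes): the away team will accept anything ≥ 0, so the home team offers 0 and keeps 1000.
Round 2 (the away team proposes): the home team can get 1000 next round, worth 0.43 × 1000 = 430 now. The away team offers 430 and keeps 1000 − 430 = 570.
Round 1 (the home team proposes): the away team can get 570 next round, worth 0.97 × 570 = 552.9 now. The home team offers 552.9 and keeps 1000 − 552.9 = 447.1.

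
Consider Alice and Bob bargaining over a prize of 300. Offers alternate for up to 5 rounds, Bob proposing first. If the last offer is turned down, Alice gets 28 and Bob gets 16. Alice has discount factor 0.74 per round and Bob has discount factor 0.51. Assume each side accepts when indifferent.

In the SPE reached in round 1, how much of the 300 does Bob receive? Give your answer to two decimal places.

146.18

Round 5 (Bob proposes): Alice gets 28 if talks fail, so Bob offers 28 and keeps 272.
Round 4 (Alice proposes): Bob can get 272 next round, worth 0.51 × 272 = 138.72 now, so Alice offers 138.72, keeping 161.28.
Round 3 (Bob proposes): Alice can get 161.28 next round, worth 0.74 × 161.28 = 119.3472 now; Bob offers that and keeps 180.6528.
Round 2 (Alice proposes): Bob can get 180.6528 next round, worth 0.51 × 180.6528 = 92.132928 now; Alice offers that and keeps 207.867072.
Round 1 (Bob proposes): Alice can get 207.867072 next round, worth 0.74 × 207.867072 = 153.82163328 now; Bob offers that and keeps 146.17836672.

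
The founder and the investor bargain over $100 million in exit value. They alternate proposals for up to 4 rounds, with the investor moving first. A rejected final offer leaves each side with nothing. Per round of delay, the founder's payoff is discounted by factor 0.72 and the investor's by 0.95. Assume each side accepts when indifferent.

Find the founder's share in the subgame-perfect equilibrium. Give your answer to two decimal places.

Round 4 (the founder proposes): the investor will accept anything ≥ 0, so the founder offers 0 and keeps 100.
Round 3 (the investor proposes): the founder can get 100 next round, worth 0.72 × 100 = 72 now. The investor offers 72 and keeps 100 − 72 = 28.
Round 2 (the founder proposes): the investor can get 28 next round, worth 0.95 × 28 = 26.6 now, so the founder offers 26.6, keeping 73.4.
Round 1 (the investor proposes): the founder can get 73.4 next round, worth 0.72 × 73.4 = 52.848 now; the investor offers that and keeps 47.152.

52.85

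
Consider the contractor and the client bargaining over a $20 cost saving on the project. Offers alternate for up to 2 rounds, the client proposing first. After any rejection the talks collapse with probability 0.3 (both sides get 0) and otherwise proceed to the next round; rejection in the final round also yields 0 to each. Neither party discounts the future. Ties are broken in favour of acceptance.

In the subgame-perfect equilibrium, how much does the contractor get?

14

By backward induction:
Round 2 (the contractor proposes): rejection yields 0 for the client; the contractor offers 0 and keeps 20.
Round 1 (the client proposes): rejecting gives the contractor an expected 0.7 × 20 = 14. The client offers 14 and keeps 20 − 14 = 6.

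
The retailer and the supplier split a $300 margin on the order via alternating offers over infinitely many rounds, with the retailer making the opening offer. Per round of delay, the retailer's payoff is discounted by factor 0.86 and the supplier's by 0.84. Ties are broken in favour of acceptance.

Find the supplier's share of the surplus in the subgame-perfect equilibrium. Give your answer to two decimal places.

127.09

When the retailer proposes, the supplier accepts any offer worth at least 0.84 times what the supplier would get by proposing next round; and vice versa.
This gives x = 300 − 0.84y and y = 300 − 0.86x, where x and y are each side's share when it proposes.
Hence (1 − 0.84·0.86)x = 300(1 − 0.84), i.e. 0.2776·x = 48.
x ≈ 172.9107; the supplier's share is 300 − x ≈ 127.0893.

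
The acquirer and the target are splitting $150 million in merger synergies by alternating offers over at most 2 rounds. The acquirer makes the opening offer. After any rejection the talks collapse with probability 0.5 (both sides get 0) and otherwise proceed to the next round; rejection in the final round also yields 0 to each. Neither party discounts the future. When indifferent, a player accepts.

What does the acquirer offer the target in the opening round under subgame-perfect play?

75

Round 2 (the target proposes): the acquirer will accept anything ≥ 0, so the target offers 0 and keeps 150.
Round 1 (the acquirer proposes): rejecting gives the target an expected 0.5 × 150 = 75; the acquirer offers that and keeps 75.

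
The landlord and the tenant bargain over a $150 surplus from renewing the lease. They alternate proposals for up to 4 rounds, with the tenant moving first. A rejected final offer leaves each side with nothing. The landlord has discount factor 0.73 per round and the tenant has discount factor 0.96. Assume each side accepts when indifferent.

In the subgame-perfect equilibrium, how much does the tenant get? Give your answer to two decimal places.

Solve by backward induction from round 4.
Round 4 (the landlord proposes): rejection yields 0 for the tenant; the landlord offers 0 and keeps 150.
Round 3 (the tenant proposes): the landlord can get 150 next round, worth 0.73 × 150 = 109.5 now; the tenant offers that and keeps 40.5.
Round 2 (the landlord proposes): the tenant can get 40.5 next round, worth 0.96 × 40.5 = 38.88 now; the landlord offers that and keeps 111.12.
Round 1 (the tenant proposes): the landlord can get 111.12 next round, worth 0.73 × 111.12 = 81.1176 now; the tenant offers that and keeps 68.8824.

68.88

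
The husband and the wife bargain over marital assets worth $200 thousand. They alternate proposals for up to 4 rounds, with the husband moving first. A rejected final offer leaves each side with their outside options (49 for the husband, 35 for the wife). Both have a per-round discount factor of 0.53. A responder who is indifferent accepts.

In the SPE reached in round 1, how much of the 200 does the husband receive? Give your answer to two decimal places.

Round 4 (the wife proposes): the husband gets 49 if talks fail, so the wife offers 49 and keeps 151.
Round 3 (the husband proposes): the wife can get 151 next round, worth 0.53 × 151 = 80.03 now, so the husband offers 80.03, keeping 119.97.
Round 2 (the wife proposes): the husband can get 119.97 next round, worth 0.53 × 119.97 = 63.5841 now, so the wife offers 63.5841, keeping 136.4159.
Round 1 (the husband proposes): the wife can get 136.4159 next round, worth 0.53 × 136.4159 = 72.300427 now; the husband offers that and keeps 127.699573.

127.70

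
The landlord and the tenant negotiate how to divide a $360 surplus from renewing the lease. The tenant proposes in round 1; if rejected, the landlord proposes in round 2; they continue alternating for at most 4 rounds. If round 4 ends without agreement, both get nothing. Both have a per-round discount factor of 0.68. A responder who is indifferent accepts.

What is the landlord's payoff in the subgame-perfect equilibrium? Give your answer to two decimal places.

191.53

Round 4 (the landlord proposes): the tenant will accept anything ≥ 0, so the landlord offers 0 and keeps 360.
Round 3 (the tenant proposes): the landlord can get 360 next round, worth 0.68 × 360 = 244.8 now; the tenant offers that and keeps 115.2.
Round 2 (the landlord proposes): the tenant can get 115.2 next round, worth 0.68 × 115.2 = 78.336 now, so the landlord offers 78.336, keeping 281.664.
Round 1 (the tenant proposes): the landlord can get 281.664 next round, worth 0.68 × 281.664 = 191.53152 now, so the tenant offers 191.53152, keeping 168.46848.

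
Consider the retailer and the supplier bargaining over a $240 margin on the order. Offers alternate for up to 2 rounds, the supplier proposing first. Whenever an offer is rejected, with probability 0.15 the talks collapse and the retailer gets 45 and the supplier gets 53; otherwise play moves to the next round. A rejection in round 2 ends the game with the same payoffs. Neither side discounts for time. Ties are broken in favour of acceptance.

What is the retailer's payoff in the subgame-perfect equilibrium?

By backward induction:
Round 2 (the retailer proposes): the supplier gets 53 if talks fail, so the retailer offers 53 and keeps 187.
Round 1 (the supplier proposes): rejecting gives the retailer an expected 0.85 × 187 + 0.15 × 45 = 165.7. The supplier offers 165.7 and keeps 240 − 165.7 = 74.3.

165.7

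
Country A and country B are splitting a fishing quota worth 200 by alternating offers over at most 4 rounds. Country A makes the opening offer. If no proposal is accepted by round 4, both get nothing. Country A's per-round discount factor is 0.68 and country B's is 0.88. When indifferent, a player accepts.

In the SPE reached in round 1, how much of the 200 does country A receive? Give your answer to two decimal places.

38.36

Round 4 (country B proposes): country A will accept anything ≥ 0, so country B offers 0 and keeps 200.
Round 3 (country A proposes): country B can get 200 next round, worth 0.88 × 200 = 176 now, so country A offers 176, keeping 24.
Round 2 (country B proposes): country A can get 24 next round, worth 0.68 × 24 = 16.32 now. Country B offers 16.32 and keeps 200 − 16.32 = 183.68.
Round 1 (country A proposes): country B can get 183.68 next round, worth 0.88 × 183.68 = 161.6384 now, so country A offers 161.6384, keeping 38.3616.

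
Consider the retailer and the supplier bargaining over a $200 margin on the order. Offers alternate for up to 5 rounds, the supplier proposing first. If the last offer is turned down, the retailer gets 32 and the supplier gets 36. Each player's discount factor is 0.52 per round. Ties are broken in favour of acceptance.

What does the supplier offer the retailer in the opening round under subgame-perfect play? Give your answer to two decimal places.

65.76

Work backward from the last round.
Round 5 (the supplier proposes): the retailer gets 32 if talks fail, so the supplier offers 32 and keeps 168.
Round 4 (the retailer proposes): the supplier can get 168 next round, worth 0.52 × 168 = 87.36 now, so the retailer offers 87.36, keeping 112.64.
Round 3 (the supplier proposes): the retailer can get 112.64 next round, worth 0.52 × 112.64 = 58.5728 now, so the supplier offers 58.5728, keeping 141.4272.
Round 2 (the retailer proposes): the supplier can get 141.4272 next round, worth 0.52 × 141.4272 = 73.542144 now; the retailer offers that and keeps 126.457856.
Round 1 (the supplier proposes): the retailer can get 126.457856 next round, worth 0.52 × 126.457856 = 65.75808512 now. The supplier offers 65.75808512 and keeps 200 − 65.75808512 = 134.24191488.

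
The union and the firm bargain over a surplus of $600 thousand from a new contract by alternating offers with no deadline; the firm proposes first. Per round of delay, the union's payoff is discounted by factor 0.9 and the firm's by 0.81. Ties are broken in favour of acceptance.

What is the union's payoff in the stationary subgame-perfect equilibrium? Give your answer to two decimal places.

When the firm proposes, the union accepts any offer worth at least 0.9 times what the union would get by proposing next round; and vice versa.
This gives x = 600 − 0.9y and y = 600 − 0.81x, where x and y are each side's share when it proposes.
Hence (1 − 0.9·0.81)x = 600(1 − 0.9), i.e. 0.271·x = 60.
x ≈ 221.4022; the union's share is 600 − x ≈ 378.5978.

378.60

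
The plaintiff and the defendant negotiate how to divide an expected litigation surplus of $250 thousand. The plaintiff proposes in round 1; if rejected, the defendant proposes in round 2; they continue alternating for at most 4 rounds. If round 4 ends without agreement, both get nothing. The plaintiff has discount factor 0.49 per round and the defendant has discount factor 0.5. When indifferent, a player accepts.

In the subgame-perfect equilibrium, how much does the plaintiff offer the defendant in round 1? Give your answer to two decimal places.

94.38

Round 4 (the defendant proposes): rejection yields 0 for the plaintiff; the defendant offers 0 and keeps 250.
Round 3 (the plaintiff proposes): the defendant can get 250 next round, worth 0.5 × 250 = 125 now; the plaintiff offers that and keeps 125.
Round 2 (the defendant proposes): the plaintiff can get 125 next round, worth 0.49 × 125 = 61.25 now; the defendant offers that and keeps 188.75.
Round 1 (the plaintiff proposes): the defendant can get 188.75 next round, worth 0.5 × 188.75 = 94.375 now. The plaintiff offers 94.375 and keeps 250 − 94.375 = 155.625.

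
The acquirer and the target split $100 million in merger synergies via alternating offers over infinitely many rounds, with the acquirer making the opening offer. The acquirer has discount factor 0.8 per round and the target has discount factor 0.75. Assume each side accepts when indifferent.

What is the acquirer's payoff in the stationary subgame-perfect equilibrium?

Let x be the acquirer's share when the acquirer proposes and y be the target's share when the target proposes.
The target accepts iff offered ≥ 0.75·y, so x = 100 − 0.75y. Symmetrically y = 100 − 0.8x.
Substituting: x = 100 − 0.75(100 − 0.8x), giving x(1 − 0.8·0.75) = 100(1 − 0.75).
So x = 100 × 0.25 / 0.4 = 62.5, and the target receives 100 − x = 37.5.

62.5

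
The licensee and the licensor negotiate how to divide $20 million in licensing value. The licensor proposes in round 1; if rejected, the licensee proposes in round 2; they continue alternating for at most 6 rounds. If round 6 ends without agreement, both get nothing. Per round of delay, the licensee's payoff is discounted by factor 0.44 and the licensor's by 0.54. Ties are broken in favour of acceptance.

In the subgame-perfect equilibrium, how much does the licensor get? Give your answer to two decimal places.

Round 6 (the licensee proposes): the licensor will accept anything ≥ 0, so the licensee offers 0 and keeps 20.
Round 5 (the licensor proposes): the licensee can get 20 next round, worth 0.44 × 20 = 8.8 now; the licensor offers that and keeps 11.2.
Round 4 (the licensee proposes): the licensor can get 11.2 next round, worth 0.54 × 11.2 = 6.048 now, so the licensee offers 6.048, keeping 13.952.
Round 3 (the licensor proposes): the licensee can get 13.952 next round, worth 0.44 × 13.952 = 6.13888 now, so the licensor offers 6.13888, keeping 13.86112.
Round 2 (the licensee proposes): the licensor can get 13.86112 next round, worth 0.54 × 13.86112 = 7.4850048 now; the licensee offers that and keeps 12.5149952.
Round 1 (the licensor proposes): the licensee can get 12.5149952 next round, worth 0.44 × 12.5149952 = 5.506597888 now, so the licensor offers 5.506597888, keeping 14.493402112.

14.49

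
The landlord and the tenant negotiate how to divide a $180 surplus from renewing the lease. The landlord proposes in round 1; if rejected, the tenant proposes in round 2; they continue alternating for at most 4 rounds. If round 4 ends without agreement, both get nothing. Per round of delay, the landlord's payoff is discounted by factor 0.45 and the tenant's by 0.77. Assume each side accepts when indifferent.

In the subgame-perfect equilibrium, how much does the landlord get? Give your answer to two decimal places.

55.75

Solve by backward induction from round 4.
Round 4 (the tenant proposes): rejection yields 0 for the landlord; the tenant offers 0 and keeps 180.
Round 3 (the landlord proposes): the tenant can get 180 next round, worth 0.77 × 180 = 138.6 now. The landlord offers 138.6 and keeps 180 − 138.6 = 41.4.
Round 2 (the tenant proposes): the landlord can get 41.4 next round, worth 0.45 × 41.4 = 18.63 now; the tenant offers that and keeps 161.37.
Round 1 (the landlord proposes): the tenant can get 161.37 next round, worth 0.77 × 161.37 = 124.2549 now. The landlord offers 124.2549 and keeps 180 − 124.2549 = 55.7451.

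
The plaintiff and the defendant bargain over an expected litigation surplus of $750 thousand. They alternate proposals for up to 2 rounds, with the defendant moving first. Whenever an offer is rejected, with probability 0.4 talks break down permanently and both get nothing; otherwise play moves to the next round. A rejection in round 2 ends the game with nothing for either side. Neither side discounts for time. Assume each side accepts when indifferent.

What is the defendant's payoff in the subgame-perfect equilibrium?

By backward induction:
Round 2 (the plaintiff proposes): the defendant will accept anything ≥ 0, so the plaintiff offers 0 and keeps 750.
Round 1 (the defendant proposes): rejecting gives the plaintiff an expected 0.6 × 750 = 450. The defendant offers 450 and keeps 750 − 450 = 300.

300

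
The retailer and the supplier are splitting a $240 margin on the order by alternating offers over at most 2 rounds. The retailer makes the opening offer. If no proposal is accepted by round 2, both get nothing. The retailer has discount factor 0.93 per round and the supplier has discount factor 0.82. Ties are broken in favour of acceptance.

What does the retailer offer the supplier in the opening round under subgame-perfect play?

196.8

Round 2 (the supplier proposes): the retailer will accept anything ≥ 0, so the supplier offers 0 and keeps 240.
Round 1 (the retailer proposes): the supplier can get 240 next round, worth 0.82 × 240 = 196.8 now, so the retailer offers 196.8, keeping 43.2.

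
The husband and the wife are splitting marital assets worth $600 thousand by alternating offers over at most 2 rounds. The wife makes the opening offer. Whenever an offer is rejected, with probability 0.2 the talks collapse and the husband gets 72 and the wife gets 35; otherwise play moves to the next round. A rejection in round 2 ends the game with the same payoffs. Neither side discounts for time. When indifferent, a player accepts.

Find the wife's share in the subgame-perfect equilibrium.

133.6

By backward induction:
Round 2 (the husband proposes): the wife gets 35 if talks fail, so the husband offers 35 and keeps 565.
Round 1 (the wife proposes): rejecting gives the husband an expected 0.8 × 565 + 0.2 × 72 = 466.4; the wife offers that and keeps 133.6.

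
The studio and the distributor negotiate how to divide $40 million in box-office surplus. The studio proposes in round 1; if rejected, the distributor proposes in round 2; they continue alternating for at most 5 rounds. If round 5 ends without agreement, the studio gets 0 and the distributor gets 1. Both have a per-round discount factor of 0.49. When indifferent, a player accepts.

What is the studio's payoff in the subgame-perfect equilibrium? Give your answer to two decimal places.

27.55

Round 5 (the studio proposes): the distributor gets 1 if talks fail, so the studio offers 1 and keeps 39.
Round 4 (the distributor proposes): the studio can get 39 next round, worth 0.49 × 39 = 19.11 now, so the distributor offers 19.11, keeping 20.89.
Round 3 (the studio proposes): the distributor can get 20.89 next round, worth 0.49 × 20.89 = 10.2361 now, so the studio offers 10.2361, keeping 29.7639.
Round 2 (the distributor proposes): the studio can get 29.7639 next round, worth 0.49 × 29.7639 = 14.584311 now; the distributor offers that and keeps 25.415689.
Round 1 (the studio proposes): the distributor can get 25.415689 next round, worth 0.49 × 25.415689 = 12.45368761 now, so the studio offers 12.45368761, keeping 27.54631239.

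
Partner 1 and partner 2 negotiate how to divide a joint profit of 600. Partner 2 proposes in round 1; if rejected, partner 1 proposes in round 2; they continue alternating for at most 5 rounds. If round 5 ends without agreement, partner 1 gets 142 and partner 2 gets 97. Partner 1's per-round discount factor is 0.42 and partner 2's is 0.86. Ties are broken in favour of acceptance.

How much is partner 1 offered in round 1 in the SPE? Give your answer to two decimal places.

66.55

Round 5 (partner 2 proposes): partner 1 gets 142 if talks fail, so partner 2 offers 142 and keeps 458.
Round 4 (partner 1 proposes): partner 2 can get 458 next round, worth 0.86 × 458 = 393.88 now. Partner 1 offers 393.88 and keeps 600 − 393.88 = 206.12.
Round 3 (partner 2 proposes): partner 1 can get 206.12 next round, worth 0.42 × 206.12 = 86.5704 now; partner 2 offers that and keeps 513.4296.
Round 2 (partner 1 proposes): partner 2 can get 513.4296 next round, worth 0.86 × 513.4296 = 441.549456 now. Partner 1 offers 441.549456 and keeps 600 − 441.549456 = 158.450544.
Round 1 (partner 2 proposes): partner 1 can get 158.450544 next round, worth 0.42 × 158.450544 = 66.54922848 now. Partner 2 offers 66.54922848 and keeps 600 − 66.54922848 = 533.45077152.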